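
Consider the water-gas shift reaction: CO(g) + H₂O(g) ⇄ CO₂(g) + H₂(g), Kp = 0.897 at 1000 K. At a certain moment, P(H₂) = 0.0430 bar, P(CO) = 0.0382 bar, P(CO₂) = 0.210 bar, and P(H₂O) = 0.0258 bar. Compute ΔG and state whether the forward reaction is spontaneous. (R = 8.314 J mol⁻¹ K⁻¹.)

ΔG = 19.3 kJ/mol; the forward reaction is non-spontaneous

Qp = P(CO₂)·P(H₂) / (P(CO)·P(H₂O)) = (0.210)·(0.0430) / ((0.0382)·(0.0258)) = 9.16
ΔG = RT ln(Qp/Kp) = (8.314 J mol⁻¹ K⁻¹)(1000 K) × ln(9.16/0.897)
   = (8.314 kJ/mol)(2.324) = 19.3 kJ/mol
ΔG > 0, so the forward reaction is non-spontaneous (proceeds in reverse).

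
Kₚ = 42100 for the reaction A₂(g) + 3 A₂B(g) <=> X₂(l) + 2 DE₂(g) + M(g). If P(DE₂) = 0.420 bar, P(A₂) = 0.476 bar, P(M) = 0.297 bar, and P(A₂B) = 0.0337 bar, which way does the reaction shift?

(X₂ is a pure liquid — omitted from Qₚ.)
Qₚ = P(DE₂)²·P(M) / (P(A₂)·P(A₂B)³) = (0.420)²·(0.297) / ((0.476)·(0.0337)³) = 2880
Qₚ = 2880 < Kₚ = 42100, so the forward reaction proceeds.

toward products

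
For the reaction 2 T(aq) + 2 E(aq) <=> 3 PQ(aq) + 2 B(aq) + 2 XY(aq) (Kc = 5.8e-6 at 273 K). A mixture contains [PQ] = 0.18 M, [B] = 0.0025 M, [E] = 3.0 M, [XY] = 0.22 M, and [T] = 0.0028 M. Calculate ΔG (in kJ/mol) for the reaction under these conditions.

Qc = [PQ]³·[B]²·[XY]² / ([T]²·[E]²) = (0.18)³·(0.0025)²·(0.22)² / ((0.0028)²·(3.0)²) = 2.50e-5
ΔG = RT ln(Qc/Kc) = (8.314 J mol⁻¹ K⁻¹)(273 K) × ln(2.50e-5/5.8e-6)
   = (2.270 kJ/mol)(1.461) = 3.32 kJ/mol
ΔG > 0, so the forward reaction is non-spontaneous (proceeds in reverse).

ΔG = 3.32 kJ/mol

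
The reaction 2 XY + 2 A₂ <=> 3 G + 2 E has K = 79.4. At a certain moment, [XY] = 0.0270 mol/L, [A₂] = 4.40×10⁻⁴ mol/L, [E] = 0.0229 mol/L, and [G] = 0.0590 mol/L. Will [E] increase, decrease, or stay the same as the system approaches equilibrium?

Q = [G]³·[E]² / ([XY]²·[A₂]²) = (0.0590)³·(0.0229)² / ((0.0270)²·(4.40×10⁻⁴)²) = 763
Q = 763 > K = 79.4: net reverse reaction.
E is a product, so it decreases.

decrease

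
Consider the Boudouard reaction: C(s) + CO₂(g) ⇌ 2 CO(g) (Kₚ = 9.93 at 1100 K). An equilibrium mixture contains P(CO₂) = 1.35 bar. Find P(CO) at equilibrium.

(C is a pure solid — omitted from Kₚ.)
At equilibrium, Kₚ = P(CO)² / P(CO₂) = 9.93.
(P(CO))² / (1.35) = 9.93
P(CO)² = 13.4 ⇒ P(CO) = 3.66 bar

P(CO) = 3.66 bar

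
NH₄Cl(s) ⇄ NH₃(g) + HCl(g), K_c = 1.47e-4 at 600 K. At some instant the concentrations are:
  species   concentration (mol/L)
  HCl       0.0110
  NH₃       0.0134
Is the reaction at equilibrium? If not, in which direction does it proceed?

neither direction; the system is at equilibrium

(NH₄Cl is a pure solid — omitted from Q_c.)
Q_c = [NH₃]·[HCl] = (0.0134)·(0.0110) = 1.47e-4
Q_c = 1.47e-4 = K_c, so the system is already at equilibrium.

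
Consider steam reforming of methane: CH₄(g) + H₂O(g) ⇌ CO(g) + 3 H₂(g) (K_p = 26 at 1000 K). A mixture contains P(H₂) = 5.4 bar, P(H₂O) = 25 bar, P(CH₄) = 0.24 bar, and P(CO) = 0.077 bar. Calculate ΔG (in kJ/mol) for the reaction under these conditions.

ΔG = -21.2 kJ/mol

Q_p = P(CO)·P(H₂)³ / (P(CH₄)·P(H₂O)) = (0.077)·(5.4)³ / ((0.24)·(25)) = 2.02
ΔG = RT ln(Q_p/K_p) = (8.314 J mol⁻¹ K⁻¹)(1000 K) × ln(2.02/26)
   = (8.314 kJ/mol)(-2.555) = -21.2 kJ/mol
ΔG < 0, so the forward reaction is spontaneous (proceeds forward).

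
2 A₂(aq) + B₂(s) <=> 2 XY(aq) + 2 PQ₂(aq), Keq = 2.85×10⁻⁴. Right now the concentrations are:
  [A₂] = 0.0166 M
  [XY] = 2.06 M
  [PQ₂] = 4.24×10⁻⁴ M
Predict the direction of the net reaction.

(B₂ is a pure solid — omitted from Q.)
Q = [XY]²·[PQ₂]² / [A₂]² = (2.06)²·(4.24×10⁻⁴)² / (0.0166)² = 0.00277
Q = 0.00277 > Keq = 2.85×10⁻⁴, so the reverse reaction proceeds.

to the left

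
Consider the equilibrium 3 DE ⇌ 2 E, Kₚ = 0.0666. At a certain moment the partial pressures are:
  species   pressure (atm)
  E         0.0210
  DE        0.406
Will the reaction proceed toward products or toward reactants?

Qₚ = P(E)² / P(DE)³ = (0.0210)² / (0.406)³ = 0.00659
Qₚ = 0.00659 < Kₚ = 0.0666, so the forward reaction proceeds.

in the forward direction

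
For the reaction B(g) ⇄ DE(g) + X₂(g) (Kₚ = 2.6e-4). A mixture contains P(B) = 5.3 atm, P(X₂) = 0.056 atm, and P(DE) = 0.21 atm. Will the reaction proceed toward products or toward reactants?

reverse (toward reactants)

Qₚ = P(DE)·P(X₂) / P(B) = (0.21)·(0.056) / (5.3) = 0.0022
Qₚ = 0.0022 > Kₚ = 2.6e-4, so the reverse reaction proceeds.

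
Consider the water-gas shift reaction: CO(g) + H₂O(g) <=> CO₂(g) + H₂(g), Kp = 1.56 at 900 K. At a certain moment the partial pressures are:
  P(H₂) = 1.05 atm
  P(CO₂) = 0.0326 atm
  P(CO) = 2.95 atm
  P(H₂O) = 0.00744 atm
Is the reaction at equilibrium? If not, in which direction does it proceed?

neither direction; the system is at equilibrium

Qp = P(CO₂)·P(H₂) / (P(CO)·P(H₂O)) = (0.0326)·(1.05) / ((2.95)·(0.00744)) = 1.56
Qp = 1.56 = Kp, so the system is already at equilibrium.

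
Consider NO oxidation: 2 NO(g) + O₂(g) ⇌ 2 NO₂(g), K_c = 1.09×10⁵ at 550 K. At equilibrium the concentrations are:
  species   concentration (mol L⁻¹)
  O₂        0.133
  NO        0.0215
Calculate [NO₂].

[NO₂] = 2.59 mol L⁻¹

At equilibrium, K_c = [NO₂]² / ([NO]²·[O₂]) = 1.09×10⁵.
([NO₂])² / ((0.0215)²·(0.133)) = 1.09×10⁵
[NO₂]² = 6.70 ⇒ [NO₂] = 2.59 mol L⁻¹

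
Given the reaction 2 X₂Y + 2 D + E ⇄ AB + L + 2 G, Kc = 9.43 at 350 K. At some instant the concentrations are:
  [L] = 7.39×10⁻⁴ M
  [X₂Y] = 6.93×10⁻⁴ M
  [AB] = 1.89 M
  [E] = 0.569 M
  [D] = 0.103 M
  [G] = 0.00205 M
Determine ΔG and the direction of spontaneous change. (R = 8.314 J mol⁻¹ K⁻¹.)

ΔG = -4.48 kJ/mol; the forward reaction is spontaneous

Qc = [AB]·[L]·[G]² / ([X₂Y]²·[D]²·[E]) = (1.89)·(7.39×10⁻⁴)·(0.00205)² / ((6.93×10⁻⁴)²·(0.103)²·(0.569)) = 2.02
ΔG = RT ln(Qc/Kc) = (8.314 J mol⁻¹ K⁻¹)(350 K) × ln(2.02/9.43)
   = (2.910 kJ/mol)(-1.541) = -4.48 kJ/mol
ΔG < 0, so the forward reaction is spontaneous (proceeds forward).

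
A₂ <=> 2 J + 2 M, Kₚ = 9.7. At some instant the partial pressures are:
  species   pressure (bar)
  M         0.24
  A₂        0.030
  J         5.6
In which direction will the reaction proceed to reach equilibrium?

Qₚ = P(J)²·P(M)² / P(A₂) = (5.6)²·(0.24)² / (0.030) = 60
Qₚ = 60 > Kₚ = 9.7, so the reverse reaction proceeds.

to the left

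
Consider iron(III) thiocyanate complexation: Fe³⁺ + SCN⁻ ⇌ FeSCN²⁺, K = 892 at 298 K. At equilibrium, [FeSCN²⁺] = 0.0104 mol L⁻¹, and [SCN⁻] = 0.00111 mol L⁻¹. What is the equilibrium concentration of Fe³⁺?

At equilibrium, K = [FeSCN²⁺] / ([Fe³⁺]·[SCN⁻]) = 892.
(0.0104) / (([Fe³⁺])·(0.00111)) = 892
[Fe³⁺] = 0.0105 mol L⁻¹

[Fe³⁺] = 0.0105 mol L⁻¹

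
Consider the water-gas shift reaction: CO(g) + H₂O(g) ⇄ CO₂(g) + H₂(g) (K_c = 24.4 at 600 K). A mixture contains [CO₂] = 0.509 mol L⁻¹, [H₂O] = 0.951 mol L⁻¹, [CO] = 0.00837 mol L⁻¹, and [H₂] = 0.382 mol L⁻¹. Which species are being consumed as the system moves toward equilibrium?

Q_c = [CO₂]·[H₂] / ([CO]·[H₂O]) = (0.509)·(0.382) / ((0.00837)·(0.951)) = 24.4
Q_c = 24.4 = K_c; the system is at equilibrium.

none (at equilibrium)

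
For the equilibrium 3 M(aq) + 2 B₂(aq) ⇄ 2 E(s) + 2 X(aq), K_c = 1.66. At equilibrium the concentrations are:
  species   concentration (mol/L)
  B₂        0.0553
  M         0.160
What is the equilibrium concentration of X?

(E is a pure solid — omitted from K_c.)
At equilibrium, K_c = [X]² / ([M]³·[B₂]²) = 1.66.
([X])² / ((0.160)³·(0.0553)²) = 1.66
[X]² = 2.08e-5 ⇒ [X] = 0.00456 mol/L

[X] = 0.00456 mol/L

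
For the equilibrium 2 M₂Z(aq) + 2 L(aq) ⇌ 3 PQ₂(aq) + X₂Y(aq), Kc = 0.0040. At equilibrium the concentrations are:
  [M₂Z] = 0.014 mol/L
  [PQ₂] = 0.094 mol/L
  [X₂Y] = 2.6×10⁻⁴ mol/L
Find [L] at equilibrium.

[L] = 0.52 mol/L

At equilibrium, Kc = [PQ₂]³·[X₂Y] / ([M₂Z]²·[L]²) = 0.0040.
(0.094)³·(2.6×10⁻⁴) / ((0.014)²·([L])²) = 0.0040
[L]² = 0.275 ⇒ [L] = 0.52 mol/L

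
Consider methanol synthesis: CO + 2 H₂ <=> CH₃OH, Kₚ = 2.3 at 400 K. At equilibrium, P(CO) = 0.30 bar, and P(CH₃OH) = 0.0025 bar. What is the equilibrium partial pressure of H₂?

At equilibrium, Kₚ = P(CH₃OH) / (P(CO)·P(H₂)²) = 2.3.
(0.0025) / ((0.30)·(P(H₂))²) = 2.3
P(H₂)² = 0.00362 ⇒ P(H₂) = 0.060 bar

P(H₂) = 0.060 bar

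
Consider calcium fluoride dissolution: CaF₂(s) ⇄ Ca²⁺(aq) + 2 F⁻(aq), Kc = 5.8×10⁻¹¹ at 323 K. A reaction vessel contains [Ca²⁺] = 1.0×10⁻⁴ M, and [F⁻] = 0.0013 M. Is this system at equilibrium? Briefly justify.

no; Q > K, reaction proceeds in reverse

(CaF₂ is a pure solid — omitted from Qc.)
Qc = [Ca²⁺]·[F⁻]² = (1.0×10⁻⁴)·(0.0013)² = 1.7×10⁻¹⁰
Qc = 1.7×10⁻¹⁰ > Kc = 5.8×10⁻¹¹: net reverse reaction.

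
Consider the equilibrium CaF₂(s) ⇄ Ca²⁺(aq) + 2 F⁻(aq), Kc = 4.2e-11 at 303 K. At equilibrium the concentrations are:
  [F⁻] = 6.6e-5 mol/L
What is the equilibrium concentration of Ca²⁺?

[Ca²⁺] = 0.0096 mol/L

(CaF₂ is a pure solid — omitted from Kc.)
At equilibrium, Kc = [Ca²⁺]·[F⁻]² = 4.2e-11.
([Ca²⁺])·(6.6e-5)² = 4.2e-11
[Ca²⁺] = 0.00964 = 0.0096 mol/L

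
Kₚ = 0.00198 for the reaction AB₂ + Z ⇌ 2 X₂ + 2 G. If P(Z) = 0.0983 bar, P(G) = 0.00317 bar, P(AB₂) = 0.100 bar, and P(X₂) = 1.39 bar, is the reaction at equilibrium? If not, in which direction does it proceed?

Qₚ = P(X₂)²·P(G)² / (P(AB₂)·P(Z)) = (1.39)²·(0.00317)² / ((0.100)·(0.0983)) = 0.00198
Qₚ = 0.00198 = Kₚ, so the system is already at equilibrium.

no net change (already at equilibrium)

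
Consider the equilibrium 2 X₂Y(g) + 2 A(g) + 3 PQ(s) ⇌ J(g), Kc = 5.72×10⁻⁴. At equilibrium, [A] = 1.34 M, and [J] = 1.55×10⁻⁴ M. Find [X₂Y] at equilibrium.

(PQ is a pure solid — omitted from Kc.)
At equilibrium, Kc = [J] / ([X₂Y]²·[A]²) = 5.72×10⁻⁴.
(1.55×10⁻⁴) / (([X₂Y])²·(1.34)²) = 5.72×10⁻⁴
[X₂Y]² = 0.151 ⇒ [X₂Y] = 0.388 M

[X₂Y] = 0.388 M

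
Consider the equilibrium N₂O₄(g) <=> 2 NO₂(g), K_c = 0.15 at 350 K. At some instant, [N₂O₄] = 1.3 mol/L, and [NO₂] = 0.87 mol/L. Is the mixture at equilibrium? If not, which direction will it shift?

Q_c = [NO₂]² / [N₂O₄] = (0.87)² / (1.3) = 0.58
Q_c = 0.58 > K_c = 0.15: net reverse reaction.

no; Q > K, reaction proceeds in reverse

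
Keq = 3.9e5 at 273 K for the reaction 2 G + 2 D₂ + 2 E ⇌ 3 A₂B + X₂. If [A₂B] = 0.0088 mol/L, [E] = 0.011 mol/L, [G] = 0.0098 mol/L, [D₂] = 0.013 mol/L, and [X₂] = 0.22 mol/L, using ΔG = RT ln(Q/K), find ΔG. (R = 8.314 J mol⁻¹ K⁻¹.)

Q = [A₂B]³·[X₂] / ([G]²·[D₂]²·[E]²) = (0.0088)³·(0.22) / ((0.0098)²·(0.013)²·(0.011)²) = 76300
ΔG = RT ln(Q/Keq) = (8.314 J mol⁻¹ K⁻¹)(273 K) × ln(76300/3.9e5)
   = (2.270 kJ/mol)(-1.631) = -3.70 kJ/mol
ΔG < 0, so the forward reaction is spontaneous (proceeds forward).

ΔG = -3.70 kJ/mol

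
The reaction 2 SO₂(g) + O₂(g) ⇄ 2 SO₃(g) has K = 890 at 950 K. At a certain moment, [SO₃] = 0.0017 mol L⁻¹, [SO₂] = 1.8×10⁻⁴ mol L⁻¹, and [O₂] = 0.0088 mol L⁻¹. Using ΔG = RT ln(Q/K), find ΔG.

ΔG = 19.2 kJ/mol

Q = [SO₃]² / ([SO₂]²·[O₂]) = (0.0017)² / ((1.8×10⁻⁴)²·(0.0088)) = 10100
ΔG = RT ln(Q/K) = (8.314 J mol⁻¹ K⁻¹)(950 K) × ln(10100/890)
   = (7.898 kJ/mol)(2.429) = 19.2 kJ/mol
ΔG > 0, so the forward reaction is non-spontaneous (proceeds in reverse).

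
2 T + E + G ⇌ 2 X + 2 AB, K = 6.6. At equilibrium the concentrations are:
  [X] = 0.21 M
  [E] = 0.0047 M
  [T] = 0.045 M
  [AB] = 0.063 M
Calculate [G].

At equilibrium, K = [X]²·[AB]² / ([T]²·[E]·[G]) = 6.6.
(0.21)²·(0.063)² / ((0.045)²·(0.0047)·([G])) = 6.6
[G] = 2.79 = 2.8 M

[G] = 2.8 M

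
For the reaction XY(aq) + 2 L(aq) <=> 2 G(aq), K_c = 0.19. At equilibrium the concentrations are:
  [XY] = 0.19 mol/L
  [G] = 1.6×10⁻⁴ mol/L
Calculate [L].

At equilibrium, K_c = [G]² / ([XY]·[L]²) = 0.19.
(1.6×10⁻⁴)² / ((0.19)·([L])²) = 0.19
[L]² = 7.09×10⁻⁷ ⇒ [L] = 8.4×10⁻⁴ mol/L

[L] = 8.4×10⁻⁴ mol/L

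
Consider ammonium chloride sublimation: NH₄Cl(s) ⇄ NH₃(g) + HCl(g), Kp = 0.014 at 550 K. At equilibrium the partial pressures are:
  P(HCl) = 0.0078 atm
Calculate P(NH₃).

(NH₄Cl is a pure solid — omitted from Kp.)
At equilibrium, Kp = P(NH₃)·P(HCl) = 0.014.
(P(NH₃))·(0.0078) = 0.014
P(NH₃) = 1.79 = 1.8 atm

P(NH₃) = 1.8 atm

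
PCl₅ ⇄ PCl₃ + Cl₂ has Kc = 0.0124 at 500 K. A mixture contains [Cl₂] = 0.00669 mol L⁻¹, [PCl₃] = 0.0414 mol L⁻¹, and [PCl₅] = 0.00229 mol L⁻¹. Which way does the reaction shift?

toward reactants

Qc = [PCl₃]·[Cl₂] / [PCl₅] = (0.0414)·(0.00669) / (0.00229) = 0.121
Qc = 0.121 > Kc = 0.0124, so the reverse reaction proceeds.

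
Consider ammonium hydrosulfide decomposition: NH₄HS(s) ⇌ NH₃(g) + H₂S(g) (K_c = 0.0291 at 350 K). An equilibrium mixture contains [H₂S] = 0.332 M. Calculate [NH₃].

[NH₃] = 0.0877 M

(NH₄HS is a pure solid — omitted from K_c.)
At equilibrium, K_c = [NH₃]·[H₂S] = 0.0291.
([NH₃])·(0.332) = 0.0291
[NH₃] = 0.0877 M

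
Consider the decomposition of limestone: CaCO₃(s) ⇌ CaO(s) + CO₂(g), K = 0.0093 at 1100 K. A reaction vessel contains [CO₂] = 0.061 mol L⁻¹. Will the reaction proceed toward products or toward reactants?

(CaCO₃, CaO are pure solids — omitted from Q.)
Q = [CO₂] = 0.061
Q = 0.061 > K = 0.0093, so the reverse reaction proceeds.

toward reactants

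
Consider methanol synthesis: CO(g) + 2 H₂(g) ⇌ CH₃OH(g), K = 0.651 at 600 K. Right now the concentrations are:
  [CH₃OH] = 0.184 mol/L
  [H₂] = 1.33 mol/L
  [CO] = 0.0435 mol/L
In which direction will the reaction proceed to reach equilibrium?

reverse (toward reactants)

Q = [CH₃OH] / ([CO]·[H₂]²) = (0.184) / ((0.0435)·(1.33)²) = 2.39
Q = 2.39 > K = 0.651, so the reverse reaction proceeds.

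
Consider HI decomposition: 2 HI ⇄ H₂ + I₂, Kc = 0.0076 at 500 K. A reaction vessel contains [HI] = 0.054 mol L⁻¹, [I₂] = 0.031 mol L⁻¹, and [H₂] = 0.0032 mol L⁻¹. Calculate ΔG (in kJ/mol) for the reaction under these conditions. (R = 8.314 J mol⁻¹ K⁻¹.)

Qc = [H₂]·[I₂] / [HI]² = (0.0032)·(0.031) / (0.054)² = 0.0340
ΔG = RT ln(Qc/Kc) = (8.314 J mol⁻¹ K⁻¹)(500 K) × ln(0.0340/0.0076)
   = (4.157 kJ/mol)(1.498) = 6.23 kJ/mol
ΔG > 0, so the forward reaction is non-spontaneous (proceeds in reverse).

ΔG = 6.23 kJ/mol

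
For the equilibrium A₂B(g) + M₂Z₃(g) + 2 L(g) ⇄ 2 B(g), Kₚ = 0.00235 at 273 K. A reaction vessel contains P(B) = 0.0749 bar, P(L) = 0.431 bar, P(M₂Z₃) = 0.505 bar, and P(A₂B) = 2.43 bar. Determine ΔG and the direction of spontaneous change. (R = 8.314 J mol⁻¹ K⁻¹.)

ΔG = 5.33 kJ/mol; the forward reaction is non-spontaneous

Qₚ = P(B)² / (P(A₂B)·P(M₂Z₃)·P(L)²) = (0.0749)² / ((2.43)·(0.505)·(0.431)²) = 0.0246
ΔG = RT ln(Qₚ/Kₚ) = (8.314 J mol⁻¹ K⁻¹)(273 K) × ln(0.0246/0.00235)
   = (2.270 kJ/mol)(2.348) = 5.33 kJ/mol
ΔG > 0, so the forward reaction is non-spontaneous (proceeds in reverse).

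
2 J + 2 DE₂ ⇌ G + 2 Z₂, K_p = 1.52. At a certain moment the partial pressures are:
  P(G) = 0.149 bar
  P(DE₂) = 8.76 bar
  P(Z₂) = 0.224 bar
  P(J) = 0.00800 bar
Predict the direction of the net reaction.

Q_p = P(G)·P(Z₂)² / (P(J)²·P(DE₂)²) = (0.149)·(0.224)² / ((0.00800)²·(8.76)²) = 1.52
Q_p = 1.52 = K_p, so the system is already at equilibrium.

at equilibrium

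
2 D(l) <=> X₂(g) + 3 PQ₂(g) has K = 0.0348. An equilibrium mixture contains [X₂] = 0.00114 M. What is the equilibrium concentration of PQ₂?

(D is a pure liquid — omitted from K.)
At equilibrium, K = [X₂]·[PQ₂]³ = 0.0348.
(0.00114)·([PQ₂])³ = 0.0348
[PQ₂]³ = 30.5 ⇒ [PQ₂] = 3.13 M

[PQ₂] = 3.13 M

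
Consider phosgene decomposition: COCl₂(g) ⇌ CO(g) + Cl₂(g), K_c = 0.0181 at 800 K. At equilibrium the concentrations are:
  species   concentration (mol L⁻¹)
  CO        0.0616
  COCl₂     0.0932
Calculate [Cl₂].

[Cl₂] = 0.0274 mol L⁻¹

At equilibrium, K_c = [CO]·[Cl₂] / [COCl₂] = 0.0181.
(0.0616)·([Cl₂]) / (0.0932) = 0.0181
[Cl₂] = 0.0274 mol L⁻¹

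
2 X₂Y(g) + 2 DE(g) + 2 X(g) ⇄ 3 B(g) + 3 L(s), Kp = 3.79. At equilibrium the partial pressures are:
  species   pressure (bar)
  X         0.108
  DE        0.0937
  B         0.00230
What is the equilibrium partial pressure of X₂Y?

P(X₂Y) = 0.00560 bar

(L is a pure solid — omitted from Kp.)
At equilibrium, Kp = P(B)³ / (P(X₂Y)²·P(DE)²·P(X)²) = 3.79.
(0.00230)³ / ((P(X₂Y))²·(0.0937)²·(0.108)²) = 3.79
P(X₂Y)² = 3.13×10⁻⁵ ⇒ P(X₂Y) = 0.00560 bar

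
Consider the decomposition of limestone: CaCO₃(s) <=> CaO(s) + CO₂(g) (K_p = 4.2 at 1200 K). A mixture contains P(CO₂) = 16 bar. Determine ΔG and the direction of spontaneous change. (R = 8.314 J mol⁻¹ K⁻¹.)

ΔG = 13.3 kJ/mol; the forward reaction is non-spontaneous

(CaCO₃, CaO are pure solids — omitted from Q_p.)
Q_p = P(CO₂) = 16.0
ΔG = RT ln(Q_p/K_p) = (8.314 J mol⁻¹ K⁻¹)(1200 K) × ln(16.0/4.2)
   = (9.977 kJ/mol)(1.338) = 13.3 kJ/mol
ΔG > 0, so the forward reaction is non-spontaneous (proceeds in reverse).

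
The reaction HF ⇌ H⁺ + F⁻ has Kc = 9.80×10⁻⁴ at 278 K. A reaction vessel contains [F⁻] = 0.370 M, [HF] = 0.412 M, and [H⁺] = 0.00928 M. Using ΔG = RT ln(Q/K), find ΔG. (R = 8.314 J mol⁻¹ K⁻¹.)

ΔG = 4.95 kJ/mol

Qc = [H⁺]·[F⁻] / [HF] = (0.00928)·(0.370) / (0.412) = 0.00833
ΔG = RT ln(Qc/Kc) = (8.314 J mol⁻¹ K⁻¹)(278 K) × ln(0.00833/9.80×10⁻⁴)
   = (2.311 kJ/mol)(2.140) = 4.95 kJ/mol
ΔG > 0, so the forward reaction is non-spontaneous (proceeds in reverse).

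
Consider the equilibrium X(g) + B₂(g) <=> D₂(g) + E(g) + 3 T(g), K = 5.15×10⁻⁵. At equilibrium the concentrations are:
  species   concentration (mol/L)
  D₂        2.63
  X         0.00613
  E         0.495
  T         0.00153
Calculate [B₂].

[B₂] = 0.0148 mol/L

At equilibrium, K = [D₂]·[E]·[T]³ / ([X]·[B₂]) = 5.15×10⁻⁵.
(2.63)·(0.495)·(0.00153)³ / ((0.00613)·([B₂])) = 5.15×10⁻⁵
[B₂] = 0.0148 mol/L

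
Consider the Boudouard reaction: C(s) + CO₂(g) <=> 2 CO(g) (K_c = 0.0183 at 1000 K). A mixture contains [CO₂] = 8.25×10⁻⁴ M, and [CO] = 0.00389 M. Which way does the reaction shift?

at equilibrium

(C is a pure solid — omitted from Q_c.)
Q_c = [CO]² / [CO₂] = (0.00389)² / (8.25×10⁻⁴) = 0.0183
Q_c = 0.0183 = K_c, so the system is already at equilibrium.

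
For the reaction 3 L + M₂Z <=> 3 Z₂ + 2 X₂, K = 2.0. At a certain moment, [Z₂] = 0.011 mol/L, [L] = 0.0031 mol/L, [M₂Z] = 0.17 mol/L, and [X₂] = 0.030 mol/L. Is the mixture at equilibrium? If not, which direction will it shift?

Q = [Z₂]³·[X₂]² / ([L]³·[M₂Z]) = (0.011)³·(0.030)² / ((0.0031)³·(0.17)) = 0.24
Q = 0.24 < K = 2.0: net forward reaction.

no; Q < K, reaction proceeds forward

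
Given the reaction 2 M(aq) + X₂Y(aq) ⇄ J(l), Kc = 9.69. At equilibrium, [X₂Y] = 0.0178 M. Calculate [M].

[M] = 2.41 M

(J is a pure liquid — omitted from Kc.)
At equilibrium, Kc = 1 / ([M]²·[X₂Y]) = 9.69.
1 / (([M])²·(0.0178)) = 9.69
[M]² = 5.80 ⇒ [M] = 2.41 M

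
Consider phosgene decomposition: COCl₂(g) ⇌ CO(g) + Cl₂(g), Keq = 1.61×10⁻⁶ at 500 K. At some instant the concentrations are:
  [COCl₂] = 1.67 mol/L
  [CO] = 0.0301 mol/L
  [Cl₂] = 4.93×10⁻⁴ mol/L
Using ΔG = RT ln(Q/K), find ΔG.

ΔG = 7.10 kJ/mol

Q = [CO]·[Cl₂] / [COCl₂] = (0.0301)·(4.93×10⁻⁴) / (1.67) = 8.89×10⁻⁶
ΔG = RT ln(Q/Keq) = (8.314 J mol⁻¹ K⁻¹)(500 K) × ln(8.89×10⁻⁶/1.61×10⁻⁶)
   = (4.157 kJ/mol)(1.709) = 7.10 kJ/mol
ΔG > 0, so the forward reaction is non-spontaneous (proceeds in reverse).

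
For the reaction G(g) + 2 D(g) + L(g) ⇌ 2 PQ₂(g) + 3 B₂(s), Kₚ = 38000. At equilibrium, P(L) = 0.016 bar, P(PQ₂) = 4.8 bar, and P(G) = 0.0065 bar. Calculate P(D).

P(D) = 2.4 bar

(B₂ is a pure solid — omitted from Kₚ.)
At equilibrium, Kₚ = P(PQ₂)² / (P(G)·P(D)²·P(L)) = 38000.
(4.8)² / ((0.0065)·(P(D))²·(0.016)) = 38000
P(D)² = 5.83 ⇒ P(D) = 2.4 bar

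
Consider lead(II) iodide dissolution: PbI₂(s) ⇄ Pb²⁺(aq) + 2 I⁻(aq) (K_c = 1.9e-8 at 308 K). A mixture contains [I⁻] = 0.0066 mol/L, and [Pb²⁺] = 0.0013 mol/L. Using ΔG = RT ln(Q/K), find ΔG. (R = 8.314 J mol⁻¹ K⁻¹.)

ΔG = 2.80 kJ/mol

(PbI₂ is a pure solid — omitted from Q_c.)
Q_c = [Pb²⁺]·[I⁻]² = (0.0013)·(0.0066)² = 5.66e-8
ΔG = RT ln(Q_c/K_c) = (8.314 J mol⁻¹ K⁻¹)(308 K) × ln(5.66e-8/1.9e-8)
   = (2.561 kJ/mol)(1.092) = 2.80 kJ/mol
ΔG > 0, so the forward reaction is non-spontaneous (proceeds in reverse).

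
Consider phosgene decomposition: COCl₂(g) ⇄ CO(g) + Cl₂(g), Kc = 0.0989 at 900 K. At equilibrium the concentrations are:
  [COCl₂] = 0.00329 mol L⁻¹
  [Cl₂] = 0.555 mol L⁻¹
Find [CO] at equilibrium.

At equilibrium, Kc = [CO]·[Cl₂] / [COCl₂] = 0.0989.
([CO])·(0.555) / (0.00329) = 0.0989
[CO] = 5.86e-4 mol L⁻¹

[CO] = 5.86e-4 mol L⁻¹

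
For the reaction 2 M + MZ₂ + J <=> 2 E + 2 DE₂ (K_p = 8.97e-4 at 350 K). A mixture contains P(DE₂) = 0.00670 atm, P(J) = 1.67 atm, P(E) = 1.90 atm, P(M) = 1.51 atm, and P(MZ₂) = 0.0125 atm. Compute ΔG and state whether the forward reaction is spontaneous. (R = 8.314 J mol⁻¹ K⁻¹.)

Q_p = P(E)²·P(DE₂)² / (P(M)²·P(MZ₂)·P(J)) = (1.90)²·(0.00670)² / ((1.51)²·(0.0125)·(1.67)) = 0.00340
ΔG = RT ln(Q_p/K_p) = (8.314 J mol⁻¹ K⁻¹)(350 K) × ln(0.00340/8.97e-4)
   = (2.910 kJ/mol)(1.332) = 3.88 kJ/mol
ΔG > 0, so the forward reaction is non-spontaneous (proceeds in reverse).

ΔG = 3.88 kJ/mol; the forward reaction is non-spontaneous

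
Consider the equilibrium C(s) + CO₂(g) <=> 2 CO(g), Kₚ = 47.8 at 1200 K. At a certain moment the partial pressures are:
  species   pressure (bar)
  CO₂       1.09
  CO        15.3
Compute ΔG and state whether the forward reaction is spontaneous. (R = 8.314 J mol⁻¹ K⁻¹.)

ΔG = 15.0 kJ/mol; the forward reaction is non-spontaneous

(C is a pure solid — omitted from Qₚ.)
Qₚ = P(CO)² / P(CO₂) = (15.3)² / (1.09) = 215
ΔG = RT ln(Qₚ/Kₚ) = (8.314 J mol⁻¹ K⁻¹)(1200 K) × ln(215/47.8)
   = (9.977 kJ/mol)(1.504) = 15.0 kJ/mol
ΔG > 0, so the forward reaction is non-spontaneous (proceeds in reverse).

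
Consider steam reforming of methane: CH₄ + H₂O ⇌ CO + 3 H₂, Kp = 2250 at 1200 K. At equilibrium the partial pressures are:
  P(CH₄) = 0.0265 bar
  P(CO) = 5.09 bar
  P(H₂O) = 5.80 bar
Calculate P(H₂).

At equilibrium, Kp = P(CO)·P(H₂)³ / (P(CH₄)·P(H₂O)) = 2250.
(5.09)·(P(H₂))³ / ((0.0265)·(5.80)) = 2250
P(H₂)³ = 67.9 ⇒ P(H₂) = 4.08 bar

P(H₂) = 4.08 bar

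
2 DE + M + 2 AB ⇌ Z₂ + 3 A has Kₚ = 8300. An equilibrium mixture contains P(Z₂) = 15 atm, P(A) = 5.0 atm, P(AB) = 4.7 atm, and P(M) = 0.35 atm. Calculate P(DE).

P(DE) = 0.17 atm

At equilibrium, Kₚ = P(Z₂)·P(A)³ / (P(DE)²·P(M)·P(AB)²) = 8300.
(15)·(5.0)³ / ((P(DE))²·(0.35)·(4.7)²) = 8300
P(DE)² = 0.0292 ⇒ P(DE) = 0.17 atm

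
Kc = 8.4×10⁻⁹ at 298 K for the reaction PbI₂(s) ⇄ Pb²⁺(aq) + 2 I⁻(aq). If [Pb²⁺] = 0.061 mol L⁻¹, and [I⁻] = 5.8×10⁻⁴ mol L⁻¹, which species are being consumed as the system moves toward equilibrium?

Pb²⁺, I⁻ (products)

(PbI₂ is a pure solid — omitted from Qc.)
Qc = [Pb²⁺]·[I⁻]² = (0.061)·(5.8×10⁻⁴)² = 2.1×10⁻⁸
Qc = 2.1×10⁻⁸ > Kc = 8.4×10⁻⁹: net reverse reaction.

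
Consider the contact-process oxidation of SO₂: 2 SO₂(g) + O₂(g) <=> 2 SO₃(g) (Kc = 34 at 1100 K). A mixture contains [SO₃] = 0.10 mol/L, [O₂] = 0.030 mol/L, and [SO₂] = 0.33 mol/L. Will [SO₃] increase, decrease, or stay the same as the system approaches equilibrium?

Qc = [SO₃]² / ([SO₂]²·[O₂]) = (0.10)² / ((0.33)²·(0.030)) = 3.1
Qc = 3.1 < Kc = 34: net forward reaction.
SO₃ is a product, so it increases.

increase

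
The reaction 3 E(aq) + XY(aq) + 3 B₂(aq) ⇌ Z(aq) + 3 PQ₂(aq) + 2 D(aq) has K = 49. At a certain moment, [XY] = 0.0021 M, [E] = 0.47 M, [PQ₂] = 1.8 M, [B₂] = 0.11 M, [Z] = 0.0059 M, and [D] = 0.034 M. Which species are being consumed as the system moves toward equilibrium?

Z, PQ₂, D (products)

Q = [Z]·[PQ₂]³·[D]² / ([E]³·[XY]·[B₂]³) = (0.0059)·(1.8)³·(0.034)² / ((0.47)³·(0.0021)·(0.11)³) = 140
Q = 140 > K = 49: net reverse reaction.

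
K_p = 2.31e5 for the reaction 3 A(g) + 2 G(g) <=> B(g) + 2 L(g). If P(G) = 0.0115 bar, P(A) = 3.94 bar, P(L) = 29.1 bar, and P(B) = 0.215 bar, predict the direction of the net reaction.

to the right

Q_p = P(B)·P(L)² / (P(A)³·P(G)²) = (0.215)·(29.1)² / ((3.94)³·(0.0115)²) = 22500
Q_p = 22500 < K_p = 2.31e5, so the forward reaction proceeds.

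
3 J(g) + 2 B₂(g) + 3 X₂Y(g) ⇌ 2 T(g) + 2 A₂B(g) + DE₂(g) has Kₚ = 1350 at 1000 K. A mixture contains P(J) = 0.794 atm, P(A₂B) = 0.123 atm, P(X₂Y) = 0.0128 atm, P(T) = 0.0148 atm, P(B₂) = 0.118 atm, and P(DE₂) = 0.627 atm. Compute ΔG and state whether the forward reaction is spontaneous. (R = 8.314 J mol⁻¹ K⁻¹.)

Qₚ = P(T)²·P(A₂B)²·P(DE₂) / (P(J)³·P(B₂)²·P(X₂Y)³) = (0.0148)²·(0.123)²·(0.627) / ((0.794)³·(0.118)²·(0.0128)³) = 142
ΔG = RT ln(Qₚ/Kₚ) = (8.314 J mol⁻¹ K⁻¹)(1000 K) × ln(142/1350)
   = (8.314 kJ/mol)(-2.252) = -18.7 kJ/mol
ΔG < 0, so the forward reaction is spontaneous (proceeds forward).

ΔG = -18.7 kJ/mol; the forward reaction is spontaneous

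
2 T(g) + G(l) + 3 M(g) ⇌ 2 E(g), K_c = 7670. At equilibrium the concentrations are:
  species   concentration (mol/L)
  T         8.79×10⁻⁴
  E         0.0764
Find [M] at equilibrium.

(G is a pure liquid — omitted from K_c.)
At equilibrium, K_c = [E]² / ([T]²·[M]³) = 7670.
(0.0764)² / ((8.79×10⁻⁴)²·([M])³) = 7670
[M]³ = 0.985 ⇒ [M] = 0.995 mol/L

[M] = 0.995 mol/L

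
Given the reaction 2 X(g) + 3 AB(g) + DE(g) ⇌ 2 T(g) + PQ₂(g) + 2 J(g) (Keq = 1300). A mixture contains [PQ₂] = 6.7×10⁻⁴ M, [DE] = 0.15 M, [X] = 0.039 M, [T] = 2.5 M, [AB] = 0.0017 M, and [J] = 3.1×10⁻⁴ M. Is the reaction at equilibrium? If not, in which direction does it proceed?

Q = [T]²·[PQ₂]·[J]² / ([X]²·[AB]³·[DE]) = (2.5)²·(6.7×10⁻⁴)·(3.1×10⁻⁴)² / ((0.039)²·(0.0017)³·(0.15)) = 360
Q = 360 < Keq = 1300, so the forward reaction proceeds.

to the right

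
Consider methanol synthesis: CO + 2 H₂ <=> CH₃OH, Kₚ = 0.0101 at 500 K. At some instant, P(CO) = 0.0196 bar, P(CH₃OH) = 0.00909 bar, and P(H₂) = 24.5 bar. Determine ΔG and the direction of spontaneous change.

Qₚ = P(CH₃OH) / (P(CO)·P(H₂)²) = (0.00909) / ((0.0196)·(24.5)²) = 7.73×10⁻⁴
ΔG = RT ln(Qₚ/Kₚ) = (8.314 J mol⁻¹ K⁻¹)(500 K) × ln(7.73×10⁻⁴/0.0101)
   = (4.157 kJ/mol)(-2.570) = -10.7 kJ/mol
ΔG < 0, so the forward reaction is spontaneous (proceeds forward).

ΔG = -10.7 kJ/mol; the forward reaction is spontaneous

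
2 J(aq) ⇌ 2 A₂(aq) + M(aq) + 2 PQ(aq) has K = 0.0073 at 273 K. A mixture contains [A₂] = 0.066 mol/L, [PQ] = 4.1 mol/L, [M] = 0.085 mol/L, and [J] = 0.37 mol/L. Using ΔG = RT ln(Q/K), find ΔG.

ΔG = 4.15 kJ/mol

Q = [A₂]²·[M]·[PQ]² / [J]² = (0.066)²·(0.085)·(4.1)² / (0.37)² = 0.0455
ΔG = RT ln(Q/K) = (8.314 J mol⁻¹ K⁻¹)(273 K) × ln(0.0455/0.0073)
   = (2.270 kJ/mol)(1.830) = 4.15 kJ/mol
ΔG > 0, so the forward reaction is non-spontaneous (proceeds in reverse).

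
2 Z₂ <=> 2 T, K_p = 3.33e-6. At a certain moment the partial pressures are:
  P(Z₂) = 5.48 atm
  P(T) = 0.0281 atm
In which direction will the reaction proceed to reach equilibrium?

in the reverse direction

Q_p = P(T)² / P(Z₂)² = (0.0281)² / (5.48)² = 2.63e-5
Q_p = 2.63e-5 > K_p = 3.33e-6, so the reverse reaction proceeds.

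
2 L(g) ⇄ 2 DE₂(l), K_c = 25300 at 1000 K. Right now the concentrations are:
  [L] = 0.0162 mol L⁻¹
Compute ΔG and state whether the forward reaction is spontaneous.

ΔG = -15.7 kJ/mol; the forward reaction is spontaneous

(DE₂ is a pure liquid — omitted from Q_c.)
Q_c = 1 / [L]² = 1 / (0.0162)² = 3810
ΔG = RT ln(Q_c/K_c) = (8.314 J mol⁻¹ K⁻¹)(1000 K) × ln(3810/25300)
   = (8.314 kJ/mol)(-1.893) = -15.7 kJ/mol
ΔG < 0, so the forward reaction is spontaneous (proceeds forward).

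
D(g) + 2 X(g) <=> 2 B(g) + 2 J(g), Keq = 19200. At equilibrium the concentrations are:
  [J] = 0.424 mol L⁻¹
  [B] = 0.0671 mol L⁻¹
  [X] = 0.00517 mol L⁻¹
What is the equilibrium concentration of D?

At equilibrium, Keq = [B]²·[J]² / ([D]·[X]²) = 19200.
(0.0671)²·(0.424)² / (([D])·(0.00517)²) = 19200
[D] = 0.00158 mol L⁻¹

[D] = 0.00158 mol L⁻¹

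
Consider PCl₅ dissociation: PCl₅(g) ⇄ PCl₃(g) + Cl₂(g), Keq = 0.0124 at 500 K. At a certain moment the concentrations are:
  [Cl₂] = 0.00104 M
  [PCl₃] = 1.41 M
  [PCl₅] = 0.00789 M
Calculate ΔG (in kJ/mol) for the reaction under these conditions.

Q = [PCl₃]·[Cl₂] / [PCl₅] = (1.41)·(0.00104) / (0.00789) = 0.186
ΔG = RT ln(Q/Keq) = (8.314 J mol⁻¹ K⁻¹)(500 K) × ln(0.186/0.0124)
   = (4.157 kJ/mol)(2.708) = 11.3 kJ/mol
ΔG > 0, so the forward reaction is non-spontaneous (proceeds in reverse).

ΔG = 11.3 kJ/mol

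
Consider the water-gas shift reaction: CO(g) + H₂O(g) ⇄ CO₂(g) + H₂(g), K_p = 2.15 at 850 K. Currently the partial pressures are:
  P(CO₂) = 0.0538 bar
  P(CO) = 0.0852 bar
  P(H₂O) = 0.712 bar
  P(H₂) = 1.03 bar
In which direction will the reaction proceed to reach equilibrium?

Q_p = P(CO₂)·P(H₂) / (P(CO)·P(H₂O)) = (0.0538)·(1.03) / ((0.0852)·(0.712)) = 0.913
Q_p = 0.913 < K_p = 2.15, so the forward reaction proceeds.

forward (toward products)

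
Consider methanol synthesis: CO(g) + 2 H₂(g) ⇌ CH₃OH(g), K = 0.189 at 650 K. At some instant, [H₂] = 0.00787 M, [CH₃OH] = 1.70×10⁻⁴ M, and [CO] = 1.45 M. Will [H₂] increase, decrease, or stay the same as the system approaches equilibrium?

increase

Q = [CH₃OH] / ([CO]·[H₂]²) = (1.70×10⁻⁴) / ((1.45)·(0.00787)²) = 1.89
Q = 1.89 > K = 0.189: net reverse reaction.
H₂ is a reactant, so it increases.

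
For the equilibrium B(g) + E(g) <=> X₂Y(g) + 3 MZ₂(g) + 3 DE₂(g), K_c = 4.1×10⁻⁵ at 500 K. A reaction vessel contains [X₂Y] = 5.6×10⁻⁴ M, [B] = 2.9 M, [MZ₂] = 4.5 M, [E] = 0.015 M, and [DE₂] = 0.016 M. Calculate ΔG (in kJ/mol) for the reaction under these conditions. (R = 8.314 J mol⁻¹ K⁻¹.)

ΔG = -8.91 kJ/mol

Q_c = [X₂Y]·[MZ₂]³·[DE₂]³ / ([B]·[E]) = (5.6×10⁻⁴)·(4.5)³·(0.016)³ / ((2.9)·(0.015)) = 4.81×10⁻⁶
ΔG = RT ln(Q_c/K_c) = (8.314 J mol⁻¹ K⁻¹)(500 K) × ln(4.81×10⁻⁶/4.1×10⁻⁵)
   = (4.157 kJ/mol)(-2.143) = -8.91 kJ/mol
ΔG < 0, so the forward reaction is spontaneous (proceeds forward).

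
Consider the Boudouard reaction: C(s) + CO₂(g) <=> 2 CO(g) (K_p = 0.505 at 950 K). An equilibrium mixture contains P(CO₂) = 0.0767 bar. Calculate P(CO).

(C is a pure solid — omitted from K_p.)
At equilibrium, K_p = P(CO)² / P(CO₂) = 0.505.
(P(CO))² / (0.0767) = 0.505
P(CO)² = 0.0387 ⇒ P(CO) = 0.197 bar

P(CO) = 0.197 bar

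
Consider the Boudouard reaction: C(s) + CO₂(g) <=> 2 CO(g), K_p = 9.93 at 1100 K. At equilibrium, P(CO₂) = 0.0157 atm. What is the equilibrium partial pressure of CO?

P(CO) = 0.395 atm

(C is a pure solid — omitted from K_p.)
At equilibrium, K_p = P(CO)² / P(CO₂) = 9.93.
(P(CO))² / (0.0157) = 9.93
P(CO)² = 0.156 ⇒ P(CO) = 0.395 atm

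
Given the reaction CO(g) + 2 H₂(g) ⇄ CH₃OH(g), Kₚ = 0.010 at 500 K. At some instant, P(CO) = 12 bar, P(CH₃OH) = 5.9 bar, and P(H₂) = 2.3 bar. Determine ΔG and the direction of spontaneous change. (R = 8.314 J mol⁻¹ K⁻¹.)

Qₚ = P(CH₃OH) / (P(CO)·P(H₂)²) = (5.9) / ((12)·(2.3)²) = 0.0929
ΔG = RT ln(Qₚ/Kₚ) = (8.314 J mol⁻¹ K⁻¹)(500 K) × ln(0.0929/0.010)
   = (4.157 kJ/mol)(2.229) = 9.27 kJ/mol
ΔG > 0, so the forward reaction is non-spontaneous (proceeds in reverse).

ΔG = 9.27 kJ/mol; the forward reaction is non-spontaneous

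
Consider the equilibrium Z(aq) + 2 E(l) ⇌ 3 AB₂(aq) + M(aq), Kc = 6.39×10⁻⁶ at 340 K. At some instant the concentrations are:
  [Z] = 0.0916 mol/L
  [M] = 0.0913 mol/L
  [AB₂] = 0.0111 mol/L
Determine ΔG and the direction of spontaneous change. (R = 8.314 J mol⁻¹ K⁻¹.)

(E is a pure liquid — omitted from Qc.)
Qc = [AB₂]³·[M] / [Z] = (0.0111)³·(0.0913) / (0.0916) = 1.36×10⁻⁶
ΔG = RT ln(Qc/Kc) = (8.314 J mol⁻¹ K⁻¹)(340 K) × ln(1.36×10⁻⁶/6.39×10⁻⁶)
   = (2.827 kJ/mol)(-1.547) = -4.37 kJ/mol
ΔG < 0, so the forward reaction is spontaneous (proceeds forward).

ΔG = -4.37 kJ/mol; the forward reaction is spontaneous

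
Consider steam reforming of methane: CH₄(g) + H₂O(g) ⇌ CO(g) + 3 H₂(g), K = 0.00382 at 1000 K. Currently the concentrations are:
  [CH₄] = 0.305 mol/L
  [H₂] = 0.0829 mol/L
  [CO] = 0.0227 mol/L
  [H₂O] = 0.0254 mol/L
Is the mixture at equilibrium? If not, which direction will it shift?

Q = [CO]·[H₂]³ / ([CH₄]·[H₂O]) = (0.0227)·(0.0829)³ / ((0.305)·(0.0254)) = 0.00167
Q = 0.00167 < K = 0.00382: net forward reaction.

no; Q < K, reaction proceeds forward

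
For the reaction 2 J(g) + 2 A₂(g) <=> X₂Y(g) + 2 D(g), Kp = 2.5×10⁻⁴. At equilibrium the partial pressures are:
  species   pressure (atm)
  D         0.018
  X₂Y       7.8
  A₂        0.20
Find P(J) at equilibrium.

P(J) = 16 atm

At equilibrium, Kp = P(X₂Y)·P(D)² / (P(J)²·P(A₂)²) = 2.5×10⁻⁴.
(7.8)·(0.018)² / ((P(J))²·(0.20)²) = 2.5×10⁻⁴
P(J)² = 253 ⇒ P(J) = 16 atm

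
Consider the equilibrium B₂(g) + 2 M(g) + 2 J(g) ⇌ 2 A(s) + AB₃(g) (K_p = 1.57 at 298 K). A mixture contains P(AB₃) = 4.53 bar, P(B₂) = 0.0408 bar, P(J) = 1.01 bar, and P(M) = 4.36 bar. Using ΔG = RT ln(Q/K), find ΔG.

(A is a pure solid — omitted from Q_p.)
Q_p = P(AB₃) / (P(B₂)·P(M)²·P(J)²) = (4.53) / ((0.0408)·(4.36)²·(1.01)²) = 5.73
ΔG = RT ln(Q_p/K_p) = (8.314 J mol⁻¹ K⁻¹)(298 K) × ln(5.73/1.57)
   = (2.478 kJ/mol)(1.295) = 3.21 kJ/mol
ΔG > 0, so the forward reaction is non-spontaneous (proceeds in reverse).

ΔG = 3.21 kJ/mol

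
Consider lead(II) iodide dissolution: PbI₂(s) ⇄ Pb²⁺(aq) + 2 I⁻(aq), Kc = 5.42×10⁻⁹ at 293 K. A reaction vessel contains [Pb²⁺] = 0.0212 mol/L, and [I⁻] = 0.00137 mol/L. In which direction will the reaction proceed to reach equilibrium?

(PbI₂ is a pure solid — omitted from Qc.)
Qc = [Pb²⁺]·[I⁻]² = (0.0212)·(0.00137)² = 3.98×10⁻⁸
Qc = 3.98×10⁻⁸ > Kc = 5.42×10⁻⁹, so the reverse reaction proceeds.

in the reverse direction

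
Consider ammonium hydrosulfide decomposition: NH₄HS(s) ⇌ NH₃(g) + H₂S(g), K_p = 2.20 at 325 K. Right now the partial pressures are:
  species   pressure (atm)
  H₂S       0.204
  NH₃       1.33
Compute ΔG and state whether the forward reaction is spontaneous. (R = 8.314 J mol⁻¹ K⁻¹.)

ΔG = -5.66 kJ/mol; the forward reaction is spontaneous

(NH₄HS is a pure solid — omitted from Q_p.)
Q_p = P(NH₃)·P(H₂S) = (1.33)·(0.204) = 0.271
ΔG = RT ln(Q_p/K_p) = (8.314 J mol⁻¹ K⁻¹)(325 K) × ln(0.271/2.20)
   = (2.702 kJ/mol)(-2.094) = -5.66 kJ/mol
ΔG < 0, so the forward reaction is spontaneous (proceeds forward).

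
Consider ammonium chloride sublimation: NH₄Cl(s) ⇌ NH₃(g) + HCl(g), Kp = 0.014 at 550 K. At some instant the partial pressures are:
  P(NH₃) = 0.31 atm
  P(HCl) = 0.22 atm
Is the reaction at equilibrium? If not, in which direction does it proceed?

(NH₄Cl is a pure solid — omitted from Qp.)
Qp = P(NH₃)·P(HCl) = (0.31)·(0.22) = 0.068
Qp = 0.068 > Kp = 0.014, so the reverse reaction proceeds.

to the left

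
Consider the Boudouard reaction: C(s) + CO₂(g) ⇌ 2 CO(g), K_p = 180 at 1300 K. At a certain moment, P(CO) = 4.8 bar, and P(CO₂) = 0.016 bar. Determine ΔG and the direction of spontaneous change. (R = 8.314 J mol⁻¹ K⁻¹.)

(C is a pure solid — omitted from Q_p.)
Q_p = P(CO)² / P(CO₂) = (4.8)² / (0.016) = 1440
ΔG = RT ln(Q_p/K_p) = (8.314 J mol⁻¹ K⁻¹)(1300 K) × ln(1440/180)
   = (10.81 kJ/mol)(2.079) = 22.5 kJ/mol
ΔG > 0, so the forward reaction is non-spontaneous (proceeds in reverse).

ΔG = 22.5 kJ/mol; the forward reaction is non-spontaneous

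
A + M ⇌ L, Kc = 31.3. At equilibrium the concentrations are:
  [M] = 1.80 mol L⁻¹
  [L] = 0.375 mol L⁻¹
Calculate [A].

[A] = 0.00666 mol L⁻¹

At equilibrium, Kc = [L] / ([A]·[M]) = 31.3.
(0.375) / (([A])·(1.80)) = 31.3
[A] = 0.00666 mol L⁻¹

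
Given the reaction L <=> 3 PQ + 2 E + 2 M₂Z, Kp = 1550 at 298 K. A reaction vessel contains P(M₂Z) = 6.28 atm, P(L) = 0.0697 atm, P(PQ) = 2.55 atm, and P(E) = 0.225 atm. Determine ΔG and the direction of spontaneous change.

ΔG = -2.93 kJ/mol; the forward reaction is spontaneous

Qp = P(PQ)³·P(E)²·P(M₂Z)² / P(L) = (2.55)³·(0.225)²·(6.28)² / (0.0697) = 475
ΔG = RT ln(Qp/Kp) = (8.314 J mol⁻¹ K⁻¹)(298 K) × ln(475/1550)
   = (2.478 kJ/mol)(-1.183) = -2.93 kJ/mol
ΔG < 0, so the forward reaction is spontaneous (proceeds forward).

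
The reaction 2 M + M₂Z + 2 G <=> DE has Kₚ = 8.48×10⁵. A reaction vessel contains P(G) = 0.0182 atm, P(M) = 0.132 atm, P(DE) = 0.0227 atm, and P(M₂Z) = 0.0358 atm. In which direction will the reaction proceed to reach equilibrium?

to the right

Qₚ = P(DE) / (P(M)²·P(M₂Z)·P(G)²) = (0.0227) / ((0.132)²·(0.0358)·(0.0182)²) = 1.10×10⁵
Qₚ = 1.10×10⁵ < Kₚ = 8.48×10⁵, so the forward reaction proceeds.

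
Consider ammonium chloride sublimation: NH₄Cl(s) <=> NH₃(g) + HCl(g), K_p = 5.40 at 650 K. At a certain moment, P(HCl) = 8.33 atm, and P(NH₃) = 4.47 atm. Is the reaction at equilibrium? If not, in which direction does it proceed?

in the reverse direction

(NH₄Cl is a pure solid — omitted from Q_p.)
Q_p = P(NH₃)·P(HCl) = (4.47)·(8.33) = 37.2
Q_p = 37.2 > K_p = 5.40, so the reverse reaction proceeds.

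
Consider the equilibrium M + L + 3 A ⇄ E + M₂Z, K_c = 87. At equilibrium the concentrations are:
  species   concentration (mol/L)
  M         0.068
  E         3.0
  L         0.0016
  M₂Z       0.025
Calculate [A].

[A] = 2.0 mol/L

At equilibrium, K_c = [E]·[M₂Z] / ([M]·[L]·[A]³) = 87.
(3.0)·(0.025) / ((0.068)·(0.0016)·([A])³) = 87
[A]³ = 7.92 ⇒ [A] = 2.0 mol/L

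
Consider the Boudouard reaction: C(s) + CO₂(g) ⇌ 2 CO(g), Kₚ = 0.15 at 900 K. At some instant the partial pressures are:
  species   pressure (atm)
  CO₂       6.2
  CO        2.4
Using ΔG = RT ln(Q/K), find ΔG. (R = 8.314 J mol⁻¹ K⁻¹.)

ΔG = 13.6 kJ/mol

(C is a pure solid — omitted from Qₚ.)
Qₚ = P(CO)² / P(CO₂) = (2.4)² / (6.2) = 0.929
ΔG = RT ln(Qₚ/Kₚ) = (8.314 J mol⁻¹ K⁻¹)(900 K) × ln(0.929/0.15)
   = (7.483 kJ/mol)(1.823) = 13.6 kJ/mol
ΔG > 0, so the forward reaction is non-spontaneous (proceeds in reverse).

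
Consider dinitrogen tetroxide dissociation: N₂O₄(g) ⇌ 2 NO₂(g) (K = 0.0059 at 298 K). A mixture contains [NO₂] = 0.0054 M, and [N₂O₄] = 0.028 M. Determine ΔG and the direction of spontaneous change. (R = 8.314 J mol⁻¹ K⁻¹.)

ΔG = -4.30 kJ/mol; the forward reaction is spontaneous

Q = [NO₂]² / [N₂O₄] = (0.0054)² / (0.028) = 0.00104
ΔG = RT ln(Q/K) = (8.314 J mol⁻¹ K⁻¹)(298 K) × ln(0.00104/0.0059)
   = (2.478 kJ/mol)(-1.736) = -4.30 kJ/mol
ΔG < 0, so the forward reaction is spontaneous (proceeds forward).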